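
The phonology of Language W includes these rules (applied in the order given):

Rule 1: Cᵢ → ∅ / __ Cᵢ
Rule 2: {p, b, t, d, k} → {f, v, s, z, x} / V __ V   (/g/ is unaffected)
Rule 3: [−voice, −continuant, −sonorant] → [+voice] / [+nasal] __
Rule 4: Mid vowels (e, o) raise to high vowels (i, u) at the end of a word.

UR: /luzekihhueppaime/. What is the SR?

Rule 1 (degemination): /hh/ is a geminate; the first /h/ deletes. /pp/ is a geminate; the first /p/ deletes. /luzekihhueppaime/ → luzekihuepaime.
Rule 2 (intervocalic spirantization): /k/ is a stop between vowels /e/ and /i/, so it spirantizes to the fricative [x]. /p/ is a stop between vowels /e/ and /a/, so it spirantizes to the fricative [f]. /luzekihuepaime/ → luzexihuefaime.
Rule 3 (post-nasal voicing): no segment meets the environment; /luzexihuefaime/ is unchanged.
Rule 4 (final vowel raising): /e/ is a mid vowel in word-final position, so it raises to [i]. /luzexihuefaime/ → luzexihuefaimi.

luzexihuefaimi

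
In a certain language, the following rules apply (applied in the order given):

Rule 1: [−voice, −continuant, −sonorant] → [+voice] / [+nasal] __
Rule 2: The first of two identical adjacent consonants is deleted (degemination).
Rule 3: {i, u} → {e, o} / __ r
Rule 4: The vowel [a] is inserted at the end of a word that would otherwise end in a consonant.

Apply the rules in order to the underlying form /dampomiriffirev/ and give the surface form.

Rule 1 (post-nasal voicing): /p/ is a voiceless stop immediately after the nasal /m/, so it voices to [b]. /dampomiriffirev/ → dambomiriffirev.
Rule 2 (degemination): /ff/ is a geminate; the first /f/ deletes. /dambomiriffirev/ → dambomirifirev.
Rule 3 (pre-rhotic lowering): /i/ is a high vowel immediately before /r/, so it lowers to [e]. /i/ is a high vowel immediately before /r/, so it lowers to [e]. /dambomirifirev/ → dambomeriferev.
Rule 4 (final a-epenthesis): the form ends in the consonant /v/, so [a] is inserted word-finally. /dambomeriferev/ → dambomerifereva.

dambomerifereva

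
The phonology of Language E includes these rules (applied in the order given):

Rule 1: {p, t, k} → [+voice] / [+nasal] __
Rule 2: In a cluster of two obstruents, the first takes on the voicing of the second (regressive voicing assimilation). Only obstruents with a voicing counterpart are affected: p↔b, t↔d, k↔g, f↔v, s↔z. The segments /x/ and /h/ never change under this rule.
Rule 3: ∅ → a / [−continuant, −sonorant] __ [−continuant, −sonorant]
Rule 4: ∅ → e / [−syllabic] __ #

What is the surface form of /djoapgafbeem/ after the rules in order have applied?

Rule 1 (post-nasal voicing): no segment meets the environment; /djoapgafbeem/ is unchanged.
Rule 2 (regressive voicing assimilation): /p/ precedes the voiced obstruent /g/, so it voices to [b] by assimilation. /f/ precedes the voiced obstruent /b/, so it voices to [v] by assimilation. /djoapgafbeem/ → djoabgavbeem.
Rule 3 (stop-cluster a-epenthesis): /b/ and /g/ form a stop–stop cluster, so [a] is inserted between them. /djoabgavbeem/ → djoabagavbeem.
Rule 4 (final e-epenthesis): the form ends in the consonant /m/, so [e] is inserted word-finally. /djoabagavbeem/ → djoabagavbeeme.

djoabagavbeeme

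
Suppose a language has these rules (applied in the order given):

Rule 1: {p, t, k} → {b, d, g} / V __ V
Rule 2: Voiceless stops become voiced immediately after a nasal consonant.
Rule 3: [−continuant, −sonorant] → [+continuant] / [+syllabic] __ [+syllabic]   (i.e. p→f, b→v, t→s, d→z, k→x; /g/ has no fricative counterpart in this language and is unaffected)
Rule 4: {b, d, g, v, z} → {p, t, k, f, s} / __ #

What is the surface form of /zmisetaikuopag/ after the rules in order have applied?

Rule 1 (intervocalic voicing): /t/ is a voiceless stop between vowels /e/ and /a/, so it voices to [d]. /k/ is a voiceless stop between vowels /i/ and /u/, so it voices to [g]. /p/ is a voiceless stop between vowels /o/ and /a/, so it voices to [b]. /zmisetaikuopag/ → zmisedaiguobag.
Rule 2 (post-nasal voicing): no segment meets the environment; /zmisedaiguobag/ is unchanged.
Rule 3 (intervocalic spirantization): /d/ is a stop between vowels /e/ and /a/, so it spirantizes to the fricative [z]. /b/ is a stop between vowels /o/ and /a/, so it spirantizes to the fricative [v]. /zmisedaiguobag/ → zmisezaiguovag.
Rule 4 (final devoicing): /g/ is a voiced obstruent in word-final position, so it devoices to [k]. /zmisezaiguovag/ → zmisezaiguovak.

zmisezaiguovak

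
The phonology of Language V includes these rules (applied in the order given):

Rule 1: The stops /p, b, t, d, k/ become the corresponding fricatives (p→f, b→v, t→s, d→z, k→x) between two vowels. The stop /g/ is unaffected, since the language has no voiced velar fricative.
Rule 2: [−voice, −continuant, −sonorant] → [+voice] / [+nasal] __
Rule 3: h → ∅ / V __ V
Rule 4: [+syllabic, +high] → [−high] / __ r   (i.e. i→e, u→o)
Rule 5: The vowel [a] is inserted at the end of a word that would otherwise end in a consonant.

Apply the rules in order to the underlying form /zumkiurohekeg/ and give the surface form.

zumgioroexega

Rule 1 (intervocalic spirantization): /k/ is a stop between vowels /e/ and /e/, so it spirantizes to the fricative [x]. /zumkiurohekeg/ → zumkiurohexeg.
Rule 2 (post-nasal voicing): /k/ is a voiceless stop immediately after the nasal /m/, so it voices to [g]. /zumkiurohexeg/ → zumgiurohexeg.
Rule 3 (intervocalic h-deletion): /h/ occurs between vowels /o/ and /e/, so it deletes. /zumgiurohexeg/ → zumgiuroexeg.
Rule 4 (pre-rhotic lowering): /u/ is a high vowel immediately before /r/, so it lowers to [o]. /zumgiuroexeg/ → zumgioroexeg.
Rule 5 (final a-epenthesis): the form ends in the consonant /g/, so [a] is inserted word-finally. /zumgioroexeg/ → zumgioroexega.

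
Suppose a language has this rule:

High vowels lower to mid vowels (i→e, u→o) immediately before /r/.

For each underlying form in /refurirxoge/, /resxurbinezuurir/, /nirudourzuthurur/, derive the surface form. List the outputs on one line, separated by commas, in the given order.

/refurirxoge/: /u/ is a high vowel immediately before /r/, so it lowers to [o]. /i/ is a high vowel immediately before /r/, so it lowers to [e]. → [reforerxoge].
/resxurbinezuurir/: /u/ is a high vowel immediately before /r/, so it lowers to [o]. /u/ is a high vowel immediately before /r/, so it lowers to [o]. /i/ is a high vowel immediately before /r/, so it lowers to [e]. → [resxorbinezuorer].
/nirudourzuthurur/: /i/ is a high vowel immediately before /r/, so it lowers to [e]. /u/ is a high vowel immediately before /r/, so it lowers to [o]. /u/ is a high vowel immediately before /r/, so it lowers to [o]. /u/ is a high vowel immediately before /r/, so it lowers to [o]. → [nerudoorzuthoror].

reforerxoge, resxorbinezuorer, nerudoorzuthoror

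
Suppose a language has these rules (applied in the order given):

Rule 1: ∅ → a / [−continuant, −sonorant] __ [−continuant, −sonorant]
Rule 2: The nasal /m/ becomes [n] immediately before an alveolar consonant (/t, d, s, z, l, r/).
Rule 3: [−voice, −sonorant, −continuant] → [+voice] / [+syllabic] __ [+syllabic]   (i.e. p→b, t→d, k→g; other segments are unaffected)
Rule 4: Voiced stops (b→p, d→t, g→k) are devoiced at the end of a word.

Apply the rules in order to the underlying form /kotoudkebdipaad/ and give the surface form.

Rule 1 (stop-cluster a-epenthesis): /d/ and /k/ form a stop–stop cluster, so [a] is inserted between them. /b/ and /d/ form a stop–stop cluster, so [a] is inserted between them. /kotoudkebdipaad/ → kotoudakebadipaad.
Rule 2 (nasal place assimilation): no segment meets the environment; /kotoudakebadipaad/ is unchanged.
Rule 3 (intervocalic voicing): /t/ is a voiceless stop between vowels /o/ and /o/, so it voices to [d]. /k/ is a voiceless stop between vowels /a/ and /e/, so it voices to [g]. /p/ is a voiceless stop between vowels /i/ and /a/, so it voices to [b]. /kotoudakebadipaad/ → kodoudagebadibaad.
Rule 4 (final devoicing): /d/ is a voiced stop in word-final position, so it devoices to [t]. /kodoudagebadibaad/ → kodoudagebadibaat.

kodoudagebadibaat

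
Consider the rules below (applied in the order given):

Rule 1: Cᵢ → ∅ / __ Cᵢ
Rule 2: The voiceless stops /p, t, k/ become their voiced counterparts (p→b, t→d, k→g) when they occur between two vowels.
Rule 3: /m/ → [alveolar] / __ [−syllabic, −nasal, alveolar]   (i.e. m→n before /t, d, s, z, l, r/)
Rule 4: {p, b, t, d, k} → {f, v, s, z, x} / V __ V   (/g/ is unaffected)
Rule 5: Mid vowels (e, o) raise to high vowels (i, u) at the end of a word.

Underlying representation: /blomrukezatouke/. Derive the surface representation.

blonrugezazougi

Rule 1 (degemination): no segment meets the environment; /blomrukezatouke/ is unchanged.
Rule 2 (intervocalic voicing): /k/ is a voiceless stop between vowels /u/ and /e/, so it voices to [g]. /t/ is a voiceless stop between vowels /a/ and /o/, so it voices to [d]. /k/ is a voiceless stop between vowels /u/ and /e/, so it voices to [g]. /blomrukezatouke/ → blomrugezadouge.
Rule 3 (nasal place assimilation): /m/ precedes the alveolar consonant /r/, so it assimilates in place to [n]. /blomrugezadouge/ → blonrugezadouge.
Rule 4 (intervocalic spirantization): /d/ is a stop between vowels /a/ and /o/, so it spirantizes to the fricative [z]. /blonrugezadouge/ → blonrugezazouge.
Rule 5 (final vowel raising): /e/ is a mid vowel in word-final position, so it raises to [i]. /blonrugezazouge/ → blonrugezazougi.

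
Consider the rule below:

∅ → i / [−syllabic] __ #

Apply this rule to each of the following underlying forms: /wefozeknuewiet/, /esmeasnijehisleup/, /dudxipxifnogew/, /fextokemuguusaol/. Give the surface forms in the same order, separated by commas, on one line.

wefozeknuewieti, esmeasnijehisleupi, dudxipxifnogewi, fextokemuguusaoli

/wefozeknuewiet/: the form ends in the consonant /t/, so [i] is inserted word-finally. → [wefozeknuewieti].
/esmeasnijehisleup/: the form ends in the consonant /p/, so [i] is inserted word-finally. → [esmeasnijehisleupi].
/dudxipxifnogew/: the form ends in the consonant /w/, so [i] is inserted word-finally. → [dudxipxifnogewi].
/fextokemuguusaol/: the form ends in the consonant /l/, so [i] is inserted word-finally. → [fextokemuguusaoli].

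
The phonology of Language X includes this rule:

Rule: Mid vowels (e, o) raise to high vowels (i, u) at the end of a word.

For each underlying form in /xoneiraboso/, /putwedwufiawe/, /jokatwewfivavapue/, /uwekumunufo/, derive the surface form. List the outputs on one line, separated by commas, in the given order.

xoneirabosu, putwedwufiawi, jokatwewfivavapui, uwekumunufu

/xoneiraboso/: /o/ is a mid vowel in word-final position, so it raises to [u]. → [xoneirabosu].
/putwedwufiawe/: /e/ is a mid vowel in word-final position, so it raises to [i]. → [putwedwufiawi].
/jokatwewfivavapue/: /e/ is a mid vowel in word-final position, so it raises to [i]. → [jokatwewfivavapui].
/uwekumunufo/: /o/ is a mid vowel in word-final position, so it raises to [u]. → [uwekumunufu].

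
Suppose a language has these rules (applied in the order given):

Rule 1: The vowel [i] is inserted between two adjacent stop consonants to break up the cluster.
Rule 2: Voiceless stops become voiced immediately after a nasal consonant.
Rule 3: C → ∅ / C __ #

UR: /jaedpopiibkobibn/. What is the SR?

Rule 1 (stop-cluster i-epenthesis): /d/ and /p/ form a stop–stop cluster, so [i] is inserted between them. /b/ and /k/ form a stop–stop cluster, so [i] is inserted between them. /jaedpopiibkobibn/ → jaedipopiibikobibn.
Rule 2 (post-nasal voicing): no segment meets the environment; /jaedipopiibikobibn/ is unchanged.
Rule 3 (final cluster simplification): /n/ is the second consonant of a word-final cluster /bn/, so it deletes. /jaedipopiibikobibn/ → jaedipopiibikobib.

jaedipopiibikobib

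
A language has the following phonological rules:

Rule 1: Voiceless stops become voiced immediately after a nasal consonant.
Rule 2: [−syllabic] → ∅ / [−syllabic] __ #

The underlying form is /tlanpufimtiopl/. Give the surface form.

Rule 1 (post-nasal voicing): /p/ is a voiceless stop immediately after the nasal /n/, so it voices to [b]. /t/ is a voiceless stop immediately after the nasal /m/, so it voices to [d]. /tlanpufimtiopl/ → tlanbufimdiopl.
Rule 2 (final cluster simplification): /l/ is the second consonant of a word-final cluster /pl/, so it deletes. /tlanbufimdiopl/ → tlanbufimdiop.

tlanbufimdiop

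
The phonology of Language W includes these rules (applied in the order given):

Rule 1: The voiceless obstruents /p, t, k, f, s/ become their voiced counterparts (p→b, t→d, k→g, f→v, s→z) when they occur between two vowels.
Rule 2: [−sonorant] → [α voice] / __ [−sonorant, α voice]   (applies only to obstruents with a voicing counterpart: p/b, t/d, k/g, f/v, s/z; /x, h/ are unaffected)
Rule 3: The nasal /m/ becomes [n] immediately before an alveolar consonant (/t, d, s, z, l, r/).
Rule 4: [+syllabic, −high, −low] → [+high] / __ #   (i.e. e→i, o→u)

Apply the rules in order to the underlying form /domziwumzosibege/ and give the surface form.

Rule 1 (intervocalic voicing): /s/ is a voiceless obstruent between vowels /o/ and /i/, so it voices to [z]. /domziwumzosibege/ → domziwumzozibege.
Rule 2 (regressive voicing assimilation): no segment meets the environment; /domziwumzozibege/ is unchanged.
Rule 3 (nasal place assimilation): /m/ precedes the alveolar consonant /z/, so it assimilates in place to [n]. /m/ precedes the alveolar consonant /z/, so it assimilates in place to [n]. /domziwumzozibege/ → donziwunzozibege.
Rule 4 (final vowel raising): /e/ is a mid vowel in word-final position, so it raises to [i]. /donziwunzozibege/ → donziwunzozibegi.

donziwunzozibegi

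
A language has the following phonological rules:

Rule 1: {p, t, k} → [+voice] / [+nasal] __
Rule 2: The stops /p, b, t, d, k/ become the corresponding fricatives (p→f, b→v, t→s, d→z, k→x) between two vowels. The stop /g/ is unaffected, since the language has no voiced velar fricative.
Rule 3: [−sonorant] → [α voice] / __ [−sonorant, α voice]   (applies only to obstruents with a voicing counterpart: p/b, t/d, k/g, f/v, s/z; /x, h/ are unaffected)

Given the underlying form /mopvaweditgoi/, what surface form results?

mobvawezidgoi

Rule 1 (post-nasal voicing): no segment meets the environment; /mopvaweditgoi/ is unchanged.
Rule 2 (intervocalic spirantization): /d/ is a stop between vowels /e/ and /i/, so it spirantizes to the fricative [z]. /mopvaweditgoi/ → mopvawezitgoi.
Rule 3 (regressive voicing assimilation): /p/ precedes the voiced obstruent /v/, so it voices to [b] by assimilation. /t/ precedes the voiced obstruent /g/, so it voices to [d] by assimilation. /mopvawezitgoi/ → mobvawezidgoi.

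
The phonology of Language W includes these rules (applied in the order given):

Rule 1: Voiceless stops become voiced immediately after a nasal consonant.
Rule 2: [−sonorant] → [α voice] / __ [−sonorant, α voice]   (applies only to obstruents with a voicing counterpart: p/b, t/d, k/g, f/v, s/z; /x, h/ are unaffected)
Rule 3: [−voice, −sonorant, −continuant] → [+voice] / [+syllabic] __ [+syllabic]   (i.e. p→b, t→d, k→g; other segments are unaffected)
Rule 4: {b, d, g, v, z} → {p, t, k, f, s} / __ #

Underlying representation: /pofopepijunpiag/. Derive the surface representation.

Rule 1 (post-nasal voicing): /p/ is a voiceless stop immediately after the nasal /n/, so it voices to [b]. /pofopepijunpiag/ → pofopepijunbiag.
Rule 2 (regressive voicing assimilation): no segment meets the environment; /pofopepijunbiag/ is unchanged.
Rule 3 (intervocalic voicing): /p/ is a voiceless stop between vowels /o/ and /e/, so it voices to [b]. /p/ is a voiceless stop between vowels /e/ and /i/, so it voices to [b]. /pofopepijunbiag/ → pofobebijunbiag.
Rule 4 (final devoicing): /g/ is a voiced obstruent in word-final position, so it devoices to [k]. /pofobebijunbiag/ → pofobebijunbiak.

pofobebijunbiak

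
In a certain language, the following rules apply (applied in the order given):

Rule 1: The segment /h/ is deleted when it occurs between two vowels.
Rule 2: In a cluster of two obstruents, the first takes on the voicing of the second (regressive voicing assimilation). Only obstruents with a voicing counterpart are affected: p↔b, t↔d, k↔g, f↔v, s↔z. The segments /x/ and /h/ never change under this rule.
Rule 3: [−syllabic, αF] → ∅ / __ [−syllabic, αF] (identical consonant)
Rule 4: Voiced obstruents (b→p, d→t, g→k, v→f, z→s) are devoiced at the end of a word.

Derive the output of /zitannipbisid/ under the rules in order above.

zitanibisit

Rule 1 (intervocalic h-deletion): no segment meets the environment; /zitannipbisid/ is unchanged.
Rule 2 (regressive voicing assimilation): /p/ precedes the voiced obstruent /b/, so it voices to [b] by assimilation. /zitannipbisid/ → zitannibbisid.
Rule 3 (degemination): /nn/ is a geminate; the first /n/ deletes. /bb/ is a geminate; the first /b/ deletes. /zitannibbisid/ → zitanibisid.
Rule 4 (final devoicing): /d/ is a voiced obstruent in word-final position, so it devoices to [t]. /zitanibisid/ → zitanibisit.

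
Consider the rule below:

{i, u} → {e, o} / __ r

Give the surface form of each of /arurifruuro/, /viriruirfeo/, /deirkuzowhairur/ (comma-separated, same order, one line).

arorifruoro, vereruerfeo, deerkuzowhaeror

/arurifruuro/: /u/ is a high vowel immediately before /r/, so it lowers to [o]. /u/ is a high vowel immediately before /r/, so it lowers to [o]. → [arorifruoro].
/viriruirfeo/: /i/ is a high vowel immediately before /r/, so it lowers to [e]. /i/ is a high vowel immediately before /r/, so it lowers to [e]. /i/ is a high vowel immediately before /r/, so it lowers to [e]. → [vereruerfeo].
/deirkuzowhairur/: /i/ is a high vowel immediately before /r/, so it lowers to [e]. /i/ is a high vowel immediately before /r/, so it lowers to [e]. /u/ is a high vowel immediately before /r/, so it lowers to [o]. → [deerkuzowhaeror].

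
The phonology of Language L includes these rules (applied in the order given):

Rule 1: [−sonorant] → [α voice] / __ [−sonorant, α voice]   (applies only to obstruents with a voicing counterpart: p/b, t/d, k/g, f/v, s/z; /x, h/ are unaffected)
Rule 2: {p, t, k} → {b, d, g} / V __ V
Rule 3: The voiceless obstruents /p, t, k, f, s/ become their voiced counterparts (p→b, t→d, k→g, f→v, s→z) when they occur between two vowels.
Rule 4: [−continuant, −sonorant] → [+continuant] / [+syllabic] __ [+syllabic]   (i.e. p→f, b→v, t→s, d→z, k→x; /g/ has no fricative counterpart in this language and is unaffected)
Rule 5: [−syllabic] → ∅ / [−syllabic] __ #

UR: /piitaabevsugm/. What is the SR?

Rule 1 (regressive voicing assimilation): /v/ precedes the voiceless obstruent /s/, so it devoices to [f] by assimilation. /piitaabevsugm/ → piitaabefsugm.
Rule 2 (intervocalic voicing): /t/ is a voiceless stop between vowels /i/ and /a/, so it voices to [d]. /piitaabefsugm/ → piidaabefsugm.
Rule 3 (intervocalic voicing): no segment meets the environment; /piidaabefsugm/ is unchanged.
Rule 4 (intervocalic spirantization): /d/ is a stop between vowels /i/ and /a/, so it spirantizes to the fricative [z]. /b/ is a stop between vowels /a/ and /e/, so it spirantizes to the fricative [v]. /piidaabefsugm/ → piizaavefsugm.
Rule 5 (final cluster simplification): /m/ is the second consonant of a word-final cluster /gm/, so it deletes. /piizaavefsugm/ → piizaavefsug.

piizaavefsug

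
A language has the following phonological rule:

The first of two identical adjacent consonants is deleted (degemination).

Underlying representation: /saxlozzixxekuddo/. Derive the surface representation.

/zz/ is a geminate; the first /z/ deletes.
/xx/ is a geminate; the first /x/ deletes.
/dd/ is a geminate; the first /d/ deletes.
Surface form: [saxlozixekudo].

saxlozixekudo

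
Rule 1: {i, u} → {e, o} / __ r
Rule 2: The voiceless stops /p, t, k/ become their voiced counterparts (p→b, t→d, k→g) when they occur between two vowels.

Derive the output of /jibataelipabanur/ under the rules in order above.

Rule 1 (pre-rhotic lowering): /u/ is a high vowel immediately before /r/, so it lowers to [o]. /jibataelipabanur/ → jibataelipabanor.
Rule 2 (intervocalic voicing): /t/ is a voiceless stop between vowels /a/ and /a/, so it voices to [d]. /p/ is a voiceless stop between vowels /i/ and /a/, so it voices to [b]. /jibataelipabanor/ → jibadaelibabanor.

jibadaelibabanor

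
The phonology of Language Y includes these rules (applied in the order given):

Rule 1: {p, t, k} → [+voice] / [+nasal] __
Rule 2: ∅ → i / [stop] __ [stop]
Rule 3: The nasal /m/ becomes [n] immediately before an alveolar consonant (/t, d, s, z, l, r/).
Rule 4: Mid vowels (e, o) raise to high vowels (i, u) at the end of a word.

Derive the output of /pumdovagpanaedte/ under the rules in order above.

pundovagipanaediti

Rule 1 (post-nasal voicing): no segment meets the environment; /pumdovagpanaedte/ is unchanged.
Rule 2 (stop-cluster i-epenthesis): /g/ and /p/ form a stop–stop cluster, so [i] is inserted between them. /d/ and /t/ form a stop–stop cluster, so [i] is inserted between them. /pumdovagpanaedte/ → pumdovagipanaedite.
Rule 3 (nasal place assimilation): /m/ precedes the alveolar consonant /d/, so it assimilates in place to [n]. /pumdovagipanaedite/ → pundovagipanaedite.
Rule 4 (final vowel raising): /e/ is a mid vowel in word-final position, so it raises to [i]. /pundovagipanaedite/ → pundovagipanaediti.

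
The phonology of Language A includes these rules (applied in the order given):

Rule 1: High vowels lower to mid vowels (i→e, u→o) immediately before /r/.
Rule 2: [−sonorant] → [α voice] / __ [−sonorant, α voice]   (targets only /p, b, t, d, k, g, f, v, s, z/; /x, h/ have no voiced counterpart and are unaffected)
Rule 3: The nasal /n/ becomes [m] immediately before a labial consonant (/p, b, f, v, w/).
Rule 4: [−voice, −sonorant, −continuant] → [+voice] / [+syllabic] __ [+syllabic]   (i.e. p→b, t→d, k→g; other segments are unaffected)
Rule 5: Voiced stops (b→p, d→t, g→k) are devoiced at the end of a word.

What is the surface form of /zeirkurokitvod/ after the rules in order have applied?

Rule 1 (pre-rhotic lowering): /i/ is a high vowel immediately before /r/, so it lowers to [e]. /u/ is a high vowel immediately before /r/, so it lowers to [o]. /zeirkurokitvod/ → zeerkorokitvod.
Rule 2 (regressive voicing assimilation): /t/ precedes the voiced obstruent /v/, so it voices to [d] by assimilation. /zeerkorokitvod/ → zeerkorokidvod.
Rule 3 (nasal place assimilation): no segment meets the environment; /zeerkorokidvod/ is unchanged.
Rule 4 (intervocalic voicing): /k/ is a voiceless stop between vowels /o/ and /i/, so it voices to [g]. /zeerkorokidvod/ → zeerkorogidvod.
Rule 5 (final devoicing): /d/ is a voiced stop in word-final position, so it devoices to [t]. /zeerkorogidvod/ → zeerkorogidvot.

zeerkorogidvot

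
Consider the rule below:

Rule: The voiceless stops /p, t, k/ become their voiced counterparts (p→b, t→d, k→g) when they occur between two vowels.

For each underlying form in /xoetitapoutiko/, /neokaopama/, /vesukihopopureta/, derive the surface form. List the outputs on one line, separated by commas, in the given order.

xoedidaboudigo, neogaobama, vesugihobobureda

/xoetitapoutiko/: /t/ is a voiceless stop between vowels /e/ and /i/, so it voices to [d]. /t/ is a voiceless stop between vowels /i/ and /a/, so it voices to [d]. /p/ is a voiceless stop between vowels /a/ and /o/, so it voices to [b]. /t/ is a voiceless stop between vowels /u/ and /i/, so it voices to [d]. /k/ is a voiceless stop between vowels /i/ and /o/, so it voices to [g]. → [xoedidaboudigo].
/neokaopama/: /k/ is a voiceless stop between vowels /o/ and /a/, so it voices to [g]. /p/ is a voiceless stop between vowels /o/ and /a/, so it voices to [b]. → [neogaobama].
/vesukihopopureta/: /k/ is a voiceless stop between vowels /u/ and /i/, so it voices to [g]. /p/ is a voiceless stop between vowels /o/ and /o/, so it voices to [b]. /p/ is a voiceless stop between vowels /o/ and /u/, so it voices to [b]. /t/ is a voiceless stop between vowels /e/ and /a/, so it voices to [d]. → [vesugihobobureda].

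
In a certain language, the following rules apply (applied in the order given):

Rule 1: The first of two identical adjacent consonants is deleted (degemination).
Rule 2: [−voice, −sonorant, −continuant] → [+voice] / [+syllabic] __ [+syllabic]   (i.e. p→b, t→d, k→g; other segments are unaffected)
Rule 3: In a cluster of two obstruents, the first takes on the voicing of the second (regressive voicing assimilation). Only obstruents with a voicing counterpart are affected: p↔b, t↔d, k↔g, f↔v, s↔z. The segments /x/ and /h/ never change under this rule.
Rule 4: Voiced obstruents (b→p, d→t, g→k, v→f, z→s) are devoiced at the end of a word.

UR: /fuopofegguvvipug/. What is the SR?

Rule 1 (degemination): /gg/ is a geminate; the first /g/ deletes. /vv/ is a geminate; the first /v/ deletes. /fuopofegguvvipug/ → fuopofeguvipug.
Rule 2 (intervocalic voicing): /p/ is a voiceless stop between vowels /o/ and /o/, so it voices to [b]. /p/ is a voiceless stop between vowels /i/ and /u/, so it voices to [b]. /fuopofeguvipug/ → fuobofeguvibug.
Rule 3 (regressive voicing assimilation): no segment meets the environment; /fuobofeguvibug/ is unchanged.
Rule 4 (final devoicing): /g/ is a voiced obstruent in word-final position, so it devoices to [k]. /fuobofeguvibug/ → fuobofeguvibuk.

fuobofeguvibuk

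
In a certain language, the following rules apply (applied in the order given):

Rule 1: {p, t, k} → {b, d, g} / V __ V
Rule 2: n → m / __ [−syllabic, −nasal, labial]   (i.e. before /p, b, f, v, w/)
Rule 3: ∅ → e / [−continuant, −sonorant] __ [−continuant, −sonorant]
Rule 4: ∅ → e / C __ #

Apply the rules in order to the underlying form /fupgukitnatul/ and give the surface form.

Rule 1 (intervocalic voicing): /k/ is a voiceless stop between vowels /u/ and /i/, so it voices to [g]. /t/ is a voiceless stop between vowels /a/ and /u/, so it voices to [d]. /fupgukitnatul/ → fupgugitnadul.
Rule 2 (nasal place assimilation): no segment meets the environment; /fupgugitnadul/ is unchanged.
Rule 3 (stop-cluster e-epenthesis): /p/ and /g/ form a stop–stop cluster, so [e] is inserted between them. /fupgugitnadul/ → fupegugitnadul.
Rule 4 (final e-epenthesis): the form ends in the consonant /l/, so [e] is inserted word-finally. /fupegugitnadul/ → fupegugitnadule.

fupegugitnadule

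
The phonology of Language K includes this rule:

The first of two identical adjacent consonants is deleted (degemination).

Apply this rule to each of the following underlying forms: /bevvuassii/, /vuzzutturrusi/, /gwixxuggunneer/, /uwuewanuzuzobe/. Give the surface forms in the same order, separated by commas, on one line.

/bevvuassii/: /vv/ is a geminate; the first /v/ deletes. /ss/ is a geminate; the first /s/ deletes. → [bevuasii].
/vuzzutturrusi/: /zz/ is a geminate; the first /z/ deletes. /tt/ is a geminate; the first /t/ deletes. /rr/ is a geminate; the first /r/ deletes. → [vuzuturusi].
/gwixxuggunneer/: /xx/ is a geminate; the first /x/ deletes. /gg/ is a geminate; the first /g/ deletes. /nn/ is a geminate; the first /n/ deletes. → [gwixuguneer].
/uwuewanuzuzobe/: the rule's environment is not met; surfaces unchanged as [uwuewanuzuzobe].

bevuasii, vuzuturusi, gwixuguneer, uwuewanuzuzobe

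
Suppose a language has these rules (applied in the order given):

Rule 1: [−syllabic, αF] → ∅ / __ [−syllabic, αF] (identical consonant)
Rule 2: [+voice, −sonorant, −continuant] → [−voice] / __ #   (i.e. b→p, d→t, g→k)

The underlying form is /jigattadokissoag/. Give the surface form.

Rule 1 (degemination): /tt/ is a geminate; the first /t/ deletes. /ss/ is a geminate; the first /s/ deletes. /jigattadokissoag/ → jigatadokisoag.
Rule 2 (final devoicing): /g/ is a voiced stop in word-final position, so it devoices to [k]. /jigatadokisoag/ → jigatadokisoak.

jigatadokisoak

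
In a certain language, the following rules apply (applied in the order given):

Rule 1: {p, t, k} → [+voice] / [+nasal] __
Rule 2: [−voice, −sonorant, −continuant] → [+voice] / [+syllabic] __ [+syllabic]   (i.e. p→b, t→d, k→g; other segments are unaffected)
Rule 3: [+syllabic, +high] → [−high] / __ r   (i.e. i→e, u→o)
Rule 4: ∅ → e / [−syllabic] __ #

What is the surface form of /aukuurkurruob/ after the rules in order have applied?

Rule 1 (post-nasal voicing): no segment meets the environment; /aukuurkurruob/ is unchanged.
Rule 2 (intervocalic voicing): /k/ is a voiceless stop between vowels /u/ and /u/, so it voices to [g]. /aukuurkurruob/ → auguurkurruob.
Rule 3 (pre-rhotic lowering): /u/ is a high vowel immediately before /r/, so it lowers to [o]. /u/ is a high vowel immediately before /r/, so it lowers to [o]. /auguurkurruob/ → auguorkorruob.
Rule 4 (final e-epenthesis): the form ends in the consonant /b/, so [e] is inserted word-finally. /auguorkorruob/ → auguorkorruobe.

auguorkorruobe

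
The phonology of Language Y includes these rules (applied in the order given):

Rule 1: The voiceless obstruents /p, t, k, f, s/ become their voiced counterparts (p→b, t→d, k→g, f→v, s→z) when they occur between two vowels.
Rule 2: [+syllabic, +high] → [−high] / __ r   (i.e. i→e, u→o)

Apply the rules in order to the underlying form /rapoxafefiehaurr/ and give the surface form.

raboxaveviehaorr

Rule 1 (intervocalic voicing): /p/ is a voiceless obstruent between vowels /a/ and /o/, so it voices to [b]. /f/ is a voiceless obstruent between vowels /a/ and /e/, so it voices to [v]. /f/ is a voiceless obstruent between vowels /e/ and /i/, so it voices to [v]. /rapoxafefiehaurr/ → raboxaveviehaurr.
Rule 2 (pre-rhotic lowering): /u/ is a high vowel immediately before /r/, so it lowers to [o]. /raboxaveviehaurr/ → raboxaveviehaorr.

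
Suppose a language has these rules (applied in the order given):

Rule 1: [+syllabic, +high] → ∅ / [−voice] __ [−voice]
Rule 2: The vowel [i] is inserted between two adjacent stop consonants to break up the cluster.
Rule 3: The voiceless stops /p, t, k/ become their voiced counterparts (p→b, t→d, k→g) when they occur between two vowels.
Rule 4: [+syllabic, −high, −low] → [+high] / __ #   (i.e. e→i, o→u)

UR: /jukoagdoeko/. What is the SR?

jugoagidoegu

Rule 1 (high vowel syncope): no segment meets the environment; /jukoagdoeko/ is unchanged.
Rule 2 (stop-cluster i-epenthesis): /g/ and /d/ form a stop–stop cluster, so [i] is inserted between them. /jukoagdoeko/ → jukoagidoeko.
Rule 3 (intervocalic voicing): /k/ is a voiceless stop between vowels /u/ and /o/, so it voices to [g]. /k/ is a voiceless stop between vowels /e/ and /o/, so it voices to [g]. /jukoagidoeko/ → jugoagidoego.
Rule 4 (final vowel raising): /o/ is a mid vowel in word-final position, so it raises to [u]. /jugoagidoego/ → jugoagidoegu.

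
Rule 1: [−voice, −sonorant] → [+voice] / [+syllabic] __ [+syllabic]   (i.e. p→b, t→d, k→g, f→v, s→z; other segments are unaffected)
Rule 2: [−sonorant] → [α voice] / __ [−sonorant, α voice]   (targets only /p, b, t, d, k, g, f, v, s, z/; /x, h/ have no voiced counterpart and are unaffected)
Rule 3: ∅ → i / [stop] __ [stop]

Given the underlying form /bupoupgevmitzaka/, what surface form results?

Rule 1 (intervocalic voicing): /p/ is a voiceless obstruent between vowels /u/ and /o/, so it voices to [b]. /k/ is a voiceless obstruent between vowels /a/ and /a/, so it voices to [g]. /bupoupgevmitzaka/ → buboupgevmitzaga.
Rule 2 (regressive voicing assimilation): /p/ precedes the voiced obstruent /g/, so it voices to [b] by assimilation. /t/ precedes the voiced obstruent /z/, so it voices to [d] by assimilation. /buboupgevmitzaga/ → buboubgevmidzaga.
Rule 3 (stop-cluster i-epenthesis): /b/ and /g/ form a stop–stop cluster, so [i] is inserted between them. /buboubgevmidzaga/ → buboubigevmidzaga.

buboubigevmidzaga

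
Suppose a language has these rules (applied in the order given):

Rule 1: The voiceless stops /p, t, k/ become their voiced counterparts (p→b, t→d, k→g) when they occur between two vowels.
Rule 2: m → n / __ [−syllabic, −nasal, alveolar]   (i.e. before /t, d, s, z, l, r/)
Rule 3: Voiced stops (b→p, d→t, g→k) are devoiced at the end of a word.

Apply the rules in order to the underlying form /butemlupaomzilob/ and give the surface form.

Rule 1 (intervocalic voicing): /t/ is a voiceless stop between vowels /u/ and /e/, so it voices to [d]. /p/ is a voiceless stop between vowels /u/ and /a/, so it voices to [b]. /butemlupaomzilob/ → budemlubaomzilob.
Rule 2 (nasal place assimilation): /m/ precedes the alveolar consonant /l/, so it assimilates in place to [n]. /m/ precedes the alveolar consonant /z/, so it assimilates in place to [n]. /budemlubaomzilob/ → budenlubaonzilob.
Rule 3 (final devoicing): /b/ is a voiced stop in word-final position, so it devoices to [p]. /budenlubaonzilob/ → budenlubaonzilop.

budenlubaonzilop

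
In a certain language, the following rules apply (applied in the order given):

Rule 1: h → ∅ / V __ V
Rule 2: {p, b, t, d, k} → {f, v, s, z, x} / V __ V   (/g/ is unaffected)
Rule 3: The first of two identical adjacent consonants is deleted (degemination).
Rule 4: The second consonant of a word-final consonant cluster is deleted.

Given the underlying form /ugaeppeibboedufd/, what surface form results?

Rule 1 (intervocalic h-deletion): no segment meets the environment; /ugaeppeibboedufd/ is unchanged.
Rule 2 (intervocalic spirantization): /d/ is a stop between vowels /e/ and /u/, so it spirantizes to the fricative [z]. /ugaeppeibboedufd/ → ugaeppeibboezufd.
Rule 3 (degemination): /pp/ is a geminate; the first /p/ deletes. /bb/ is a geminate; the first /b/ deletes. /ugaeppeibboezufd/ → ugaepeiboezufd.
Rule 4 (final cluster simplification): /d/ is the second consonant of a word-final cluster /fd/, so it deletes. /ugaepeiboezufd/ → ugaepeiboezuf.

ugaepeiboezuf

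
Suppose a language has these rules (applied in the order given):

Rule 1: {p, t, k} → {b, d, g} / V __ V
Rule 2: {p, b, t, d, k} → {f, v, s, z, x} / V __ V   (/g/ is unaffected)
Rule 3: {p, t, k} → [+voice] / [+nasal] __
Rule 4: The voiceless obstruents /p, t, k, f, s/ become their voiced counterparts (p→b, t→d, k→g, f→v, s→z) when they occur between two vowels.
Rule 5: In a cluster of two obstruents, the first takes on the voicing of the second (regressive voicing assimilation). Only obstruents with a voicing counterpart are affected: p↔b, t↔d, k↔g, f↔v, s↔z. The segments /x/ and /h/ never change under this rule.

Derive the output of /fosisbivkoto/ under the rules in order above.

Rule 1 (intervocalic voicing): /t/ is a voiceless stop between vowels /o/ and /o/, so it voices to [d]. /fosisbivkoto/ → fosisbivkodo.
Rule 2 (intervocalic spirantization): /d/ is a stop between vowels /o/ and /o/, so it spirantizes to the fricative [z]. /fosisbivkodo/ → fosisbivkozo.
Rule 3 (post-nasal voicing): no segment meets the environment; /fosisbivkozo/ is unchanged.
Rule 4 (intervocalic voicing): /s/ is a voiceless obstruent between vowels /o/ and /i/, so it voices to [z]. /fosisbivkozo/ → fozisbivkozo.
Rule 5 (regressive voicing assimilation): /s/ precedes the voiced obstruent /b/, so it voices to [z] by assimilation. /v/ precedes the voiceless obstruent /k/, so it devoices to [f] by assimilation. /fozisbivkozo/ → fozizbifkozo.

fozizbifkozo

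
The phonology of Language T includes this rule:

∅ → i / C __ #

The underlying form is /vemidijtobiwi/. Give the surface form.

vemidijtobiwi

No segment of /vemidijtobiwi/ meets the structural description of the rule, so the form surfaces unchanged.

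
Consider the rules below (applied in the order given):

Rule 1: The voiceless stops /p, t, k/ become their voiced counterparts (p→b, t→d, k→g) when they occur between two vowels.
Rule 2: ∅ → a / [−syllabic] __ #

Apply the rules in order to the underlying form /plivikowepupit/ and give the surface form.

Rule 1 (intervocalic voicing): /k/ is a voiceless stop between vowels /i/ and /o/, so it voices to [g]. /p/ is a voiceless stop between vowels /e/ and /u/, so it voices to [b]. /p/ is a voiceless stop between vowels /u/ and /i/, so it voices to [b]. /plivikowepupit/ → plivigowebubit.
Rule 2 (final a-epenthesis): the form ends in the consonant /t/, so [a] is inserted word-finally. /plivigowebubit/ → plivigowebubita.

plivigowebubita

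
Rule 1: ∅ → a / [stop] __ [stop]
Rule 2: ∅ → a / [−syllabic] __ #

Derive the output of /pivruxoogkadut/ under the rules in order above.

Rule 1 (stop-cluster a-epenthesis): /g/ and /k/ form a stop–stop cluster, so [a] is inserted between them. /pivruxoogkadut/ → pivruxoogakadut.
Rule 2 (final a-epenthesis): the form ends in the consonant /t/, so [a] is inserted word-finally. /pivruxoogakadut/ → pivruxoogakaduta.

pivruxoogakaduta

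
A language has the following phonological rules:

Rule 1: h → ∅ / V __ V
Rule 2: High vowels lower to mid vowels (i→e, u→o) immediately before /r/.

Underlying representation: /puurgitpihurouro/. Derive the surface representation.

Rule 1 (intervocalic h-deletion): /h/ occurs between vowels /i/ and /u/, so it deletes. /puurgitpihurouro/ → puurgitpiurouro.
Rule 2 (pre-rhotic lowering): /u/ is a high vowel immediately before /r/, so it lowers to [o]. /u/ is a high vowel immediately before /r/, so it lowers to [o]. /u/ is a high vowel immediately before /r/, so it lowers to [o]. /puurgitpiurouro/ → puorgitpiorooro.

puorgitpiorooro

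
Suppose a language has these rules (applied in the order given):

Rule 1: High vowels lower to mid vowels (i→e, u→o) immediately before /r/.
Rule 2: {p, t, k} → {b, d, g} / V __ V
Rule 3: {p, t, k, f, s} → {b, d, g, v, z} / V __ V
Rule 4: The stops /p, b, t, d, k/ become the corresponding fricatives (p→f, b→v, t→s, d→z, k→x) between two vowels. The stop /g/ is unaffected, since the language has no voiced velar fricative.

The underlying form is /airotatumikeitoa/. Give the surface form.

Rule 1 (pre-rhotic lowering): /i/ is a high vowel immediately before /r/, so it lowers to [e]. /airotatumikeitoa/ → aerotatumikeitoa.
Rule 2 (intervocalic voicing): /t/ is a voiceless stop between vowels /o/ and /a/, so it voices to [d]. /t/ is a voiceless stop between vowels /a/ and /u/, so it voices to [d]. /k/ is a voiceless stop between vowels /i/ and /e/, so it voices to [g]. /t/ is a voiceless stop between vowels /i/ and /o/, so it voices to [d]. /aerotatumikeitoa/ → aerodadumigeidoa.
Rule 3 (intervocalic voicing): no segment meets the environment; /aerodadumigeidoa/ is unchanged.
Rule 4 (intervocalic spirantization): /d/ is a stop between vowels /o/ and /a/, so it spirantizes to the fricative [z]. /d/ is a stop between vowels /a/ and /u/, so it spirantizes to the fricative [z]. /d/ is a stop between vowels /i/ and /o/, so it spirantizes to the fricative [z]. /aerodadumigeidoa/ → aerozazumigeizoa.

aerozazumigeizoa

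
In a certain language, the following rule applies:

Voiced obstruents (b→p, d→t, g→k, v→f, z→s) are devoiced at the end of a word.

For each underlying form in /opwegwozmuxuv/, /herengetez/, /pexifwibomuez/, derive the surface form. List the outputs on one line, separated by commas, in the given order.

opwegwozmuxuf, herengetes, pexifwibomues

/opwegwozmuxuv/: /v/ is a voiced obstruent in word-final position, so it devoices to [f]. → [opwegwozmuxuf].
/herengetez/: /z/ is a voiced obstruent in word-final position, so it devoices to [s]. → [herengetes].
/pexifwibomuez/: /z/ is a voiced obstruent in word-final position, so it devoices to [s]. → [pexifwibomues].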